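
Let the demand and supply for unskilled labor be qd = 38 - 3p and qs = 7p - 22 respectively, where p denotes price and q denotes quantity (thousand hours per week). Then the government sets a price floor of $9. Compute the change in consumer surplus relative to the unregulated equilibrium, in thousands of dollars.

In a free market, 38 - 3p = 7p - 22 gives the equilibrium p* = 6, q* = 20.
The floor of 9 is above the equilibrium price 6, so it binds.
At p = 9: qd = 38 - 3·9 = 11 and qs = 7·9 - 22 = 41.
Consumer surplus without the control is ½ · (38/3 - 6) · 20 = 200/3.
With the floor, consumers buy 11 units at 9, so CS = ½ · (38/3 - 9) · 11 = 121/6.
Change in consumer surplus = 121/6 - 200/3 = -46.5.

-46.5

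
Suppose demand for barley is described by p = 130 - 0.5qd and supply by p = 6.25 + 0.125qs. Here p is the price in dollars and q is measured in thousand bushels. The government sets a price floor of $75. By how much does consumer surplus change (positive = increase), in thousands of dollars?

Rearranging demand gives qd = 260 - 2p; rearranging supply gives qs = 8p - 50. Without the control the market clears where 260 - 2p = 8p - 50, i.e. p* = 31 and q* = 198.
Because the floor (75) lies above the market-clearing price, it is binding.
At p = 75: qd = 260 - 2·75 = 110 and qs = 8·75 - 50 = 550.
Consumer surplus without the control is ½ · (130 - 31) · 198 = 9801.
With the floor, consumers buy 110 units at 75, so CS = ½ · (130 - 75) · 110 = 3025.
Change in consumer surplus = 3025 - 9801 = -6776.

-6776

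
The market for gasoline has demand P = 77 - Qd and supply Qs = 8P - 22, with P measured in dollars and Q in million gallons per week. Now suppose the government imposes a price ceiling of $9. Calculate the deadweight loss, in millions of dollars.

Rearranging demand gives Qd = 77 - P. Without the control the market clears where 77 - P = 8P - 22, i.e. P* = 11 and Q* = 66.
Because the ceiling (9) lies below the market-clearing price, it is binding.
At P = 9: Qd = 77 - 9 = 68 and Qs = 8·9 - 22 = 50.
Quantity traded falls to 50. At Q = 50 the demand price is 77 - 50 = 27 and the supply price is (22 + 50)/8 = 9.
Deadweight loss = ½ · (27 - 9) · (66 - 50) = ½ · 18 · 16 = 144.

144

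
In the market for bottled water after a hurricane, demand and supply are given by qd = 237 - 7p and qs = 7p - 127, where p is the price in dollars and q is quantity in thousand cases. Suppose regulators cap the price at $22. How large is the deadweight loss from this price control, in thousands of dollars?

112

Without the control the market clears where 237 - 7p = 7p - 127, i.e. p* = 26 and q* = 55.
The ceiling of 22 is below the equilibrium price 26, so it binds.
At p = 22: qd = 237 - 7·22 = 83 and qs = 7·22 - 127 = 27.
Quantity traded falls to 27. At q = 27 the demand price is (237 - 27)/7 = 30 and the supply price is (127 + 27)/7 = 22.
Deadweight loss = ½ · (30 - 22) · (55 - 27) = ½ · 8 · 28 = 112.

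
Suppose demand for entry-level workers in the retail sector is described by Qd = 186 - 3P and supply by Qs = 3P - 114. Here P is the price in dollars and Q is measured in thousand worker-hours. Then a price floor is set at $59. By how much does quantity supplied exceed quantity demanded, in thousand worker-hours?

54

Setting quantity demanded equal to quantity supplied, 186 - 3P = 3P - 114, gives P* = 50 and Q* = 36.
The floor of 59 is above the equilibrium price 50, so it binds.
At P = 59: Qd = 186 - 3·59 = 9 and Qs = 3·59 - 114 = 63.
Surplus = Qs - Qd = 63 - 9 = 54.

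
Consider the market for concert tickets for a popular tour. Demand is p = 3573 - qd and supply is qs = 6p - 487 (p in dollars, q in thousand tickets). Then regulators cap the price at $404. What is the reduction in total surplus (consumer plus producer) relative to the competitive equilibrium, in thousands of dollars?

Rearranging demand gives qd = 3573 - p. Equilibrium: 3573 - p = 6p - 487, so 4060 = 7p and p* = 580, q* = 2993.
Because the ceiling (404) lies below the market-clearing price, it is binding.
At p = 404: qd = 3573 - 404 = 3169 and qs = 6·404 - 487 = 1937.
Quantity traded falls to 1937. At q = 1937 the demand price is 3573 - 1937 = 1636 and the supply price is (487 + 1937)/6 = 404.
Deadweight loss = ½ · (1636 - 404) · (2993 - 1937) = ½ · 1232 · 1056 = 650496.

650496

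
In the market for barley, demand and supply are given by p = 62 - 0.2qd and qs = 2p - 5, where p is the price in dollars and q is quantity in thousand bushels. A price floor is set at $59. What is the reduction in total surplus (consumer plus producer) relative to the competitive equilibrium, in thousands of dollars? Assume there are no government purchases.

Rearranging demand gives qd = 310 - 5p. Equilibrium: 310 - 5p = 2p - 5, so 315 = 7p and p* = 45, q* = 85.
Because the floor (59) lies above the market-clearing price, it is binding.
At p = 59: qd = 310 - 5·59 = 15 and qs = 2·59 - 5 = 113.
Quantity traded falls to 15. At q = 15 the demand price is (310 - 15)/5 = 59 and the supply price is (5 + 15)/2 = 10.
Deadweight loss = ½ · (59 - 10) · (85 - 15) = ½ · 49 · 70 = 1715.

1715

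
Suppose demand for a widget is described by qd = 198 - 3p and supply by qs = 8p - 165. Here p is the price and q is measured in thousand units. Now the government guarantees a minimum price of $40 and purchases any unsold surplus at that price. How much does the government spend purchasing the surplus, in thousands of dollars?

Equilibrium: 198 - 3p = 8p - 165, so 363 = 11p and p* = 33, q* = 99.
Since 40 > 33, the floor is binding.
At p = 40: qd = 198 - 3·40 = 78 and qs = 8·40 - 165 = 155.
Surplus = qs - qd = 77.
Government expenditure = surplus × support price = 77 × 40 = 3080.

3080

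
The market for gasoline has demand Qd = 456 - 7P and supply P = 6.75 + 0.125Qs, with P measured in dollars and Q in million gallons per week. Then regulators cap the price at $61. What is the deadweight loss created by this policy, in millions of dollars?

Rearranging supply gives Qs = 8P - 54. Equilibrium: 456 - 7P = 8P - 54, so 510 = 15P and P* = 34, Q* = 218.
The ceiling of 61 is above the equilibrium price 34, so it is not binding; the market clears at P* = 34, Q* = 218.
Since the control does not bind, no trades are prevented and deadweight loss is zero.

0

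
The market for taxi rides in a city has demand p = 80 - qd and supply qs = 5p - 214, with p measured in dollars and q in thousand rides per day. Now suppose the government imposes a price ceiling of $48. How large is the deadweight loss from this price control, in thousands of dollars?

Rearranging demand gives qd = 80 - p. Without the control the market clears where 80 - p = 5p - 214, i.e. p* = 49 and q* = 31.
The ceiling of 48 is below the equilibrium price 49, so it binds.
At p = 48: qd = 80 - 48 = 32 and qs = 5·48 - 214 = 26.
Quantity traded falls to 26. At q = 26 the demand price is 80 - 26 = 54 and the supply price is (214 + 26)/5 = 48.
Deadweight loss = ½ · (54 - 48) · (31 - 26) = ½ · 6 · 5 = 15.

15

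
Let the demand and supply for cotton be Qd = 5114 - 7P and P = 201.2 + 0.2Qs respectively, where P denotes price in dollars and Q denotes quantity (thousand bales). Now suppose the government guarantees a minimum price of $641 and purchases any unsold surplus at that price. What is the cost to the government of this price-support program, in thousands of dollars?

1007652

Rearranging supply gives Qs = 5P - 1006. Equilibrium: 5114 - 7P = 5P - 1006, so 6120 = 12P and P* = 510, Q* = 1544.
Because the floor (641) lies above the market-clearing price, it is binding.
At P = 641: Qd = 5114 - 7·641 = 627 and Qs = 5·641 - 1006 = 2199.
Surplus = Qs - Qd = 1572.
Government expenditure = surplus × support price = 1572 × 641 = 1007652.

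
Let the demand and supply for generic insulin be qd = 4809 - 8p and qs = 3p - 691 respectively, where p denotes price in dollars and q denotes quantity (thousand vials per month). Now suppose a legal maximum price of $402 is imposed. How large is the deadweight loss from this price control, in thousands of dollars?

Without the control the market clears where 4809 - 8p = 3p - 691, i.e. p* = 500 and q* = 809.
Because the ceiling (402) lies below the market-clearing price, it is binding.
At p = 402: qd = 4809 - 8·402 = 1593 and qs = 3·402 - 691 = 515.
Quantity traded falls to 515. At q = 515 the demand price is (4809 - 515)/8 = 536.75 and the supply price is (691 + 515)/3 = 402.
Deadweight loss = ½ · (536.75 - 402) · (809 - 515) = ½ · 134.75 · 294 = 19808.25.

19808.25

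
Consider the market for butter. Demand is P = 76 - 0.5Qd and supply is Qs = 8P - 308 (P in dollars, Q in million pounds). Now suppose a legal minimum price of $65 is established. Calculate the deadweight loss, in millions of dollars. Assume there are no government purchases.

Rearranging demand gives Qd = 152 - 2P. Without the control the market clears where 152 - 2P = 8P - 308, i.e. P* = 46 and Q* = 60.
Because the floor (65) lies above the market-clearing price, it is binding.
At P = 65: Qd = 152 - 2·65 = 22 and Qs = 8·65 - 308 = 212.
Quantity traded falls to 22. At Q = 22 the demand price is (152 - 22)/2 = 65 and the supply price is (308 + 22)/8 = 41.25.
Deadweight loss = ½ · (65 - 41.25) · (60 - 22) = ½ · 23.75 · 38 = 451.25.

451.25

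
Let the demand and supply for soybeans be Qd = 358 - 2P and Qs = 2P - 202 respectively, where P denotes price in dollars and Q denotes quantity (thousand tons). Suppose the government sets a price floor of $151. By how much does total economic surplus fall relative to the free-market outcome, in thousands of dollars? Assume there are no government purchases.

Setting quantity demanded equal to quantity supplied, 358 - 2P = 2P - 202, gives P* = 140 and Q* = 78.
The floor of 151 is above the equilibrium price 140, so it binds.
At P = 151: Qd = 358 - 2·151 = 56 and Qs = 2·151 - 202 = 100.
Quantity traded falls to 56. At Q = 56 the demand price is (358 - 56)/2 = 151 and the supply price is (202 + 56)/2 = 129.
Deadweight loss = ½ · (151 - 129) · (78 - 56) = ½ · 22 · 22 = 242.

242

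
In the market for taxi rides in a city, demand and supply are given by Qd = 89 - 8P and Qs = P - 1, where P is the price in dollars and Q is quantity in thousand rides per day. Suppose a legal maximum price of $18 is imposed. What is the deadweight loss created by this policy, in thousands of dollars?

0

Setting quantity demanded equal to quantity supplied, 89 - 8P = P - 1, gives P* = 10 and Q* = 9.
Since 18 is above P* = 10, the ceiling does not bind and the free-market outcome prevails.
Since the control does not bind, no trades are prevented and deadweight loss is zero.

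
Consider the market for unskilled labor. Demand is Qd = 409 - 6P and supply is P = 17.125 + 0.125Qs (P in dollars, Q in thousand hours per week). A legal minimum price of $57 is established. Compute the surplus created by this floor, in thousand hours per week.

252

Rearranging supply gives Qs = 8P - 137. Without the control the market clears where 409 - 6P = 8P - 137, i.e. P* = 39 and Q* = 175.
The floor of 57 is above the equilibrium price 39, so it binds.
At P = 57: Qd = 409 - 6·57 = 67 and Qs = 8·57 - 137 = 319.
Surplus = Qs - Qd = 319 - 67 = 252.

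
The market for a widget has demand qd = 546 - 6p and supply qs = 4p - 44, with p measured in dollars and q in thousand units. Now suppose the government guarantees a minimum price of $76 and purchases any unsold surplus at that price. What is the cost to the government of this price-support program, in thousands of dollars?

12920

Setting quantity demanded equal to quantity supplied, 546 - 6p = 4p - 44, gives p* = 59 and q* = 192.
The floor of 76 is above the equilibrium price 59, so it binds.
At p = 76: qd = 546 - 6·76 = 90 and qs = 4·76 - 44 = 260.
Surplus = qs - qd = 170.
Government expenditure = surplus × support price = 170 × 76 = 12920.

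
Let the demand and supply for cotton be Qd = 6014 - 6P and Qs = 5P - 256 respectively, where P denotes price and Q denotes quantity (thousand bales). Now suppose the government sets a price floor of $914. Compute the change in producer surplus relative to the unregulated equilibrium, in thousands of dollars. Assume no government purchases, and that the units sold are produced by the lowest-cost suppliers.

In a free market, 6014 - 6P = 5P - 256 gives the equilibrium P* = 570, Q* = 2594.
Since 914 > 570, the floor is binding.
At P = 914: Qd = 6014 - 6·914 = 530 and Qs = 5·914 - 256 = 4314.
Producer surplus without the control is ½ · (570 - 51.2) · 2594 = 672883.6.
With the floor, 530 units are sold at 914. The supply price at Q = 530 is 157.2, so PS = ½ · [(914 - 51.2) + (914 - 157.2)] · 530 = 429194.
Change in producer surplus = 429194 - 672883.6 = -243689.6.

-243689.6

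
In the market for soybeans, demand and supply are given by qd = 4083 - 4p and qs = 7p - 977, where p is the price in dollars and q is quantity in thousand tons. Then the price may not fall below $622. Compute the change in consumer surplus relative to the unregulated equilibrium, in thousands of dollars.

-310878

In a free market, 4083 - 4p = 7p - 977 gives the equilibrium p* = 460, q* = 2243.
Since 622 > 460, the floor is binding.
At p = 622: qd = 4083 - 4·622 = 1595 and qs = 7·622 - 977 = 3377.
Consumer surplus without the control is ½ · (1020.75 - 460) · 2243 = 628881.125.
With the floor, consumers buy 1595 units at 622, so CS = ½ · (1020.75 - 622) · 1595 = 318003.125.
Change in consumer surplus = 318003.125 - 628881.125 = -310878.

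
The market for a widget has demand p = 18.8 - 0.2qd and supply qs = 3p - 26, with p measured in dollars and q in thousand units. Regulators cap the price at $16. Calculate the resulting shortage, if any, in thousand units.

0

Rearranging demand gives qd = 94 - 5p. In a free market, 94 - 5p = 3p - 26 gives the equilibrium p* = 15, q* = 19.
Since 16 is above p* = 15, the ceiling does not bind and the free-market outcome prevails.
Since the control does not bind, there is no shortage.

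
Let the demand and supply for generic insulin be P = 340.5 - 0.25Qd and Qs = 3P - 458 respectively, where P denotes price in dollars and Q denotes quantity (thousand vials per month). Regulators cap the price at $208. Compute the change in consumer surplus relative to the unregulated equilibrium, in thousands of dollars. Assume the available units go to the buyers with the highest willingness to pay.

Rearranging demand gives Qd = 1362 - 4P. Equilibrium: 1362 - 4P = 3P - 458, so 1820 = 7P and P* = 260, Q* = 322.
The ceiling of 208 is below the equilibrium price 260, so it binds.
At P = 208: Qd = 1362 - 4·208 = 530 and Qs = 3·208 - 458 = 166.
Consumer surplus without the control is ½ · (340.5 - 260) · 322 = 12960.5.
With the ceiling, 166 units are sold at 208 (assume they go to the highest-value buyers). The demand price at Q = 166 is 299, so CS = ½ · [(340.5 - 208) + (299 - 208)] · 166 = 18550.5.
Change in consumer surplus = 18550.5 - 12960.5 = 5590.

5590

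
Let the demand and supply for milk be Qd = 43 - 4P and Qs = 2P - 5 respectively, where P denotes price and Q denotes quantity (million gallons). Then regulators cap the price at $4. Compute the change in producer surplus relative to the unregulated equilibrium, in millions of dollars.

-28

Setting quantity demanded equal to quantity supplied, 43 - 4P = 2P - 5, gives P* = 8 and Q* = 11.
Since 4 < 8, the ceiling is binding.
At P = 4: Qd = 43 - 4·4 = 27 and Qs = 2·4 - 5 = 3.
Producer surplus without the control is ½ · (8 - 2.5) · 11 = 30.25.
With the ceiling, producers sell 3 units at 4, so PS = ½ · (4 - 2.5) · 3 = 2.25.
Change in producer surplus = 2.25 - 30.25 = -28.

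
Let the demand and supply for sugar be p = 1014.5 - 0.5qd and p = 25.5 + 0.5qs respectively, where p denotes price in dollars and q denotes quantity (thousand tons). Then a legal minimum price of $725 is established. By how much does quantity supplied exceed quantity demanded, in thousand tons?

Rearranging demand gives qd = 2029 - 2p; rearranging supply gives qs = 2p - 51. In a free market, 2029 - 2p = 2p - 51 gives the equilibrium p* = 520, q* = 989.
The floor of 725 is above the equilibrium price 520, so it binds.
At p = 725: qd = 2029 - 2·725 = 579 and qs = 2·725 - 51 = 1399.
Surplus = qs - qd = 1399 - 579 = 820.

820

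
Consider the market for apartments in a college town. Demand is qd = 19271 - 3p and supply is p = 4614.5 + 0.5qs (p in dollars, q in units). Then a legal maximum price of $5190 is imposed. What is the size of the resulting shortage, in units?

2550

Rearranging supply gives qs = 2p - 9229. Equilibrium: 19271 - 3p = 2p - 9229, so 28500 = 5p and p* = 5700, q* = 2171.
Since 5190 < 5700, the ceiling is binding.
At p = 5190: qd = 19271 - 3·5190 = 3701 and qs = 2·5190 - 9229 = 1151.
Shortage = qd - qs = 3701 - 1151 = 2550.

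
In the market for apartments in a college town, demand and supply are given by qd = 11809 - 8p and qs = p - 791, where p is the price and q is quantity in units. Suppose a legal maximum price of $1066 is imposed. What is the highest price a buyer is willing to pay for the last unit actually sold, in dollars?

Without the control the market clears where 11809 - 8p = p - 791, i.e. p* = 1400 and q* = 609.
Since 1066 < 1400, the ceiling is binding.
At p = 1066: qd = 11809 - 8·1066 = 3281 and qs = 1066 - 791 = 275.
Only 275 units reach the market. On the demand curve, the marginal buyer's willingness to pay at q = 275 is (11809 - 275)/8 = 1441.75.

1441.75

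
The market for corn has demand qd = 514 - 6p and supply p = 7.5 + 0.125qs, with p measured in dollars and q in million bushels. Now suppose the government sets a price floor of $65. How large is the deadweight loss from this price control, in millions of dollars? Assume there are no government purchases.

3024

Rearranging supply gives qs = 8p - 60. Without the control the market clears where 514 - 6p = 8p - 60, i.e. p* = 41 and q* = 268.
Since 65 > 41, the floor is binding.
At p = 65: qd = 514 - 6·65 = 124 and qs = 8·65 - 60 = 460.
Quantity traded falls to 124. At q = 124 the demand price is (514 - 124)/6 = 65 and the supply price is (60 + 124)/8 = 23.
Deadweight loss = ½ · (65 - 23) · (268 - 124) = ½ · 42 · 144 = 3024.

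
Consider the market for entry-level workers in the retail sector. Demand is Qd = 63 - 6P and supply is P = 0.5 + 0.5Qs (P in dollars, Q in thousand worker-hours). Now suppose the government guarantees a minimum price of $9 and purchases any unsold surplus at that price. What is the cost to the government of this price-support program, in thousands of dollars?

Rearranging supply gives Qs = 2P - 1. Setting quantity demanded equal to quantity supplied, 63 - 6P = 2P - 1, gives P* = 8 and Q* = 15.
The floor of 9 is above the equilibrium price 8, so it binds.
At P = 9: Qd = 63 - 6·9 = 9 and Qs = 2·9 - 1 = 17.
Surplus = Qs - Qd = 8.
Government expenditure = surplus × support price = 8 × 9 = 72.

72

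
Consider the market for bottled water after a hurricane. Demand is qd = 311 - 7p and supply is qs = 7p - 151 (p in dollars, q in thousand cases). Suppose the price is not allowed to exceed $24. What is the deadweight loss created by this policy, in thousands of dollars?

567

Equilibrium: 311 - 7p = 7p - 151, so 462 = 14p and p* = 33, q* = 80.
Because the ceiling (24) lies below the market-clearing price, it is binding.
At p = 24: qd = 311 - 7·24 = 143 and qs = 7·24 - 151 = 17.
Quantity traded falls to 17. At q = 17 the demand price is (311 - 17)/7 = 42 and the supply price is (151 + 17)/7 = 24.
Deadweight loss = ½ · (42 - 24) · (80 - 17) = ½ · 18 · 63 = 567.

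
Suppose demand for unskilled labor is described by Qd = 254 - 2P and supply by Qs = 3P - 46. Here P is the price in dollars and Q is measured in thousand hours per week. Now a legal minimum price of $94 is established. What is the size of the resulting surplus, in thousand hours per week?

Without the control the market clears where 254 - 2P = 3P - 46, i.e. P* = 60 and Q* = 134.
Since 94 > 60, the floor is binding.
At P = 94: Qd = 254 - 2·94 = 66 and Qs = 3·94 - 46 = 236.
Surplus = Qs - Qd = 236 - 66 = 170.

170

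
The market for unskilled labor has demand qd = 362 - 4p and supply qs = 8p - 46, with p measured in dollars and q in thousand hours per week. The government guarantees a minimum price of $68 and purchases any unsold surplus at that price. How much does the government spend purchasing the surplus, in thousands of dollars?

Equilibrium: 362 - 4p = 8p - 46, so 408 = 12p and p* = 34, q* = 226.
Because the floor (68) lies above the market-clearing price, it is binding.
At p = 68: qd = 362 - 4·68 = 90 and qs = 8·68 - 46 = 498.
Surplus = qs - qd = 408.
Government expenditure = surplus × support price = 408 × 68 = 27744.

27744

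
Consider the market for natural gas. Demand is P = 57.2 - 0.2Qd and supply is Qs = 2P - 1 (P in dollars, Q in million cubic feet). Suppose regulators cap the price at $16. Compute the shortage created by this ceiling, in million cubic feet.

Rearranging demand gives Qd = 286 - 5P. In a free market, 286 - 5P = 2P - 1 gives the equilibrium P* = 41, Q* = 81.
Because the ceiling (16) lies below the market-clearing price, it is binding.
At P = 16: Qd = 286 - 5·16 = 206 and Qs = 2·16 - 1 = 31.
Shortage = Qd - Qs = 206 - 31 = 175.

175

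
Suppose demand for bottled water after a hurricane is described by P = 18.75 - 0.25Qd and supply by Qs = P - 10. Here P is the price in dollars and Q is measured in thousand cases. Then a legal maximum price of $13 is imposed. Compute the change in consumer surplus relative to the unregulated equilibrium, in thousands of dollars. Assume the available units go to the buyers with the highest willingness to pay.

Rearranging demand gives Qd = 75 - 4P. Equilibrium: 75 - 4P = P - 10, so 85 = 5P and P* = 17, Q* = 7.
Because the ceiling (13) lies below the market-clearing price, it is binding.
At P = 13: Qd = 75 - 4·13 = 23 and Qs = 13 - 10 = 3.
Consumer surplus without the control is ½ · (18.75 - 17) · 7 = 6.125.
With the ceiling, 3 units are sold at 13 (assume they go to the highest-value buyers). The demand price at Q = 3 is 18, so CS = ½ · [(18.75 - 13) + (18 - 13)] · 3 = 16.125.
Change in consumer surplus = 16.125 - 6.125 = 10.

10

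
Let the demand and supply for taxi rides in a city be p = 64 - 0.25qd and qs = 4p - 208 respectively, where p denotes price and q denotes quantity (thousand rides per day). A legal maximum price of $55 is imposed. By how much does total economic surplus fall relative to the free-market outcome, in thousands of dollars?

Rearranging demand gives qd = 256 - 4p. Without the control the market clears where 256 - 4p = 4p - 208, i.e. p* = 58 and q* = 24.
The ceiling of 55 is below the equilibrium price 58, so it binds.
At p = 55: qd = 256 - 4·55 = 36 and qs = 4·55 - 208 = 12.
Quantity traded falls to 12. At q = 12 the demand price is (256 - 12)/4 = 61 and the supply price is (208 + 12)/4 = 55.
Deadweight loss = ½ · (61 - 55) · (24 - 12) = ½ · 6 · 12 = 36.

36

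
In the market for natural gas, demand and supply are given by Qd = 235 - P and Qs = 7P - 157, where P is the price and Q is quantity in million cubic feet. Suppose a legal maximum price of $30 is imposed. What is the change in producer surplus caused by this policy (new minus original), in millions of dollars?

-2270.5

In a free market, 235 - P = 7P - 157 gives the equilibrium P* = 49, Q* = 186.
Because the ceiling (30) lies below the market-clearing price, it is binding.
At P = 30: Qd = 235 - 30 = 205 and Qs = 7·30 - 157 = 53.
Producer surplus without the control is ½ · (49 - 157/7) · 186 = 17298/7.
With the ceiling, producers sell 53 units at 30, so PS = ½ · (30 - 157/7) · 53 = 2809/14.
Change in producer surplus = 2809/14 - 17298/7 = -2270.5.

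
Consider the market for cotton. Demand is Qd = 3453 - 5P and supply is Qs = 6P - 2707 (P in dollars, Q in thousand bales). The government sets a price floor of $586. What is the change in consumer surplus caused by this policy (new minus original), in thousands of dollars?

Setting quantity demanded equal to quantity supplied, 3453 - 5P = 6P - 2707, gives P* = 560 and Q* = 653.
Since 586 > 560, the floor is binding.
At P = 586: Qd = 3453 - 5·586 = 523 and Qs = 6·586 - 2707 = 809.
Consumer surplus without the control is ½ · (690.6 - 560) · 653 = 42640.9.
With the floor, consumers buy 523 units at 586, so CS = ½ · (690.6 - 586) · 523 = 27352.9.
Change in consumer surplus = 27352.9 - 42640.9 = -15288.

-15288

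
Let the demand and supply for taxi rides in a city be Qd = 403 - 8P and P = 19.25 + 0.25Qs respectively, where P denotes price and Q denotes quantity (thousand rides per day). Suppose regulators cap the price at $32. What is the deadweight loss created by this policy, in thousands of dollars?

192

Rearranging supply gives Qs = 4P - 77. Without the control the market clears where 403 - 8P = 4P - 77, i.e. P* = 40 and Q* = 83.
The ceiling of 32 is below the equilibrium price 40, so it binds.
At P = 32: Qd = 403 - 8·32 = 147 and Qs = 4·32 - 77 = 51.
Quantity traded falls to 51. At Q = 51 the demand price is (403 - 51)/8 = 44 and the supply price is (77 + 51)/4 = 32.
Deadweight loss = ½ · (44 - 32) · (83 - 51) = ½ · 12 · 32 = 192.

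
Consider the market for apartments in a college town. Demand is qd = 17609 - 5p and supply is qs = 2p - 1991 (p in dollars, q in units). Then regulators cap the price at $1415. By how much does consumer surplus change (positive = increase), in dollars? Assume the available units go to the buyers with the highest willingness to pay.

394725

Without the control the market clears where 17609 - 5p = 2p - 1991, i.e. p* = 2800 and q* = 3609.
Because the ceiling (1415) lies below the market-clearing price, it is binding.
At p = 1415: qd = 17609 - 5·1415 = 10534 and qs = 2·1415 - 1991 = 839.
Consumer surplus without the control is ½ · (3521.8 - 2800) · 3609 = 1302488.1.
With the ceiling, 839 units are sold at 1415 (assume they go to the highest-value buyers). The demand price at q = 839 is 3354, so CS = ½ · [(3521.8 - 1415) + (3354 - 1415)] · 839 = 1697213.1.
Change in consumer surplus = 1697213.1 - 1302488.1 = 394725.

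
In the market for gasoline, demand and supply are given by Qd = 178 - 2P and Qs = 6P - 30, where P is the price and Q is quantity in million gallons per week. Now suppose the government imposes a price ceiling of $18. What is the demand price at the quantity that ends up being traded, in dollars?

Setting quantity demanded equal to quantity supplied, 178 - 2P = 6P - 30, gives P* = 26 and Q* = 126.
The ceiling of 18 is below the equilibrium price 26, so it binds.
At P = 18: Qd = 178 - 2·18 = 142 and Qs = 6·18 - 30 = 78.
Only 78 units reach the market. On the demand curve, the marginal buyer's willingness to pay at Q = 78 is (178 - 78)/2 = 50.

50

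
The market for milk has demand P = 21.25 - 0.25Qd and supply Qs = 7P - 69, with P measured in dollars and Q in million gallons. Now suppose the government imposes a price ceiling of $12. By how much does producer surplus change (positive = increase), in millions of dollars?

Rearranging demand gives Qd = 85 - 4P. Without the control the market clears where 85 - 4P = 7P - 69, i.e. P* = 14 and Q* = 29.
The ceiling of 12 is below the equilibrium price 14, so it binds.
At P = 12: Qd = 85 - 4·12 = 37 and Qs = 7·12 - 69 = 15.
Producer surplus without the control is ½ · (14 - 69/7) · 29 = 841/14.
With the ceiling, producers sell 15 units at 12, so PS = ½ · (12 - 69/7) · 15 = 225/14.
Change in producer surplus = 225/14 - 841/14 = -44.

-44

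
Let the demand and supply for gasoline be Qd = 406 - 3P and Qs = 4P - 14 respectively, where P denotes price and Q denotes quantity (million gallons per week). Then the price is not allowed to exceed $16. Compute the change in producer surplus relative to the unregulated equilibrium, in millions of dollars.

-6072

In a free market, 406 - 3P = 4P - 14 gives the equilibrium P* = 60, Q* = 226.
Because the ceiling (16) lies below the market-clearing price, it is binding.
At P = 16: Qd = 406 - 3·16 = 358 and Qs = 4·16 - 14 = 50.
Producer surplus without the control is ½ · (60 - 3.5) · 226 = 6384.5.
With the ceiling, producers sell 50 units at 16, so PS = ½ · (16 - 3.5) · 50 = 312.5.
Change in producer surplus = 312.5 - 6384.5 = -6072.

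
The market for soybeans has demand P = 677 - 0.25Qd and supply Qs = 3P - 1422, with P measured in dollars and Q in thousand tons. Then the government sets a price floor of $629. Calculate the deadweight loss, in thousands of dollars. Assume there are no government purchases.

Rearranging demand gives Qd = 2708 - 4P. Setting quantity demanded equal to quantity supplied, 2708 - 4P = 3P - 1422, gives P* = 590 and Q* = 348.
Since 629 > 590, the floor is binding.
At P = 629: Qd = 2708 - 4·629 = 192 and Qs = 3·629 - 1422 = 465.
Quantity traded falls to 192. At Q = 192 the demand price is (2708 - 192)/4 = 629 and the supply price is (1422 + 192)/3 = 538.
Deadweight loss = ½ · (629 - 538) · (348 - 192) = ½ · 91 · 156 = 7098.

7098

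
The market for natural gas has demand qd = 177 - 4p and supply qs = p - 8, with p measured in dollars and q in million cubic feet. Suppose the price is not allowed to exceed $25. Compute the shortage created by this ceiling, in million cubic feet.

60

In a free market, 177 - 4p = p - 8 gives the equilibrium p* = 37, q* = 29.
Since 25 < 37, the ceiling is binding.
At p = 25: qd = 177 - 4·25 = 77 and qs = 25 - 8 = 17.
Shortage = qd - qs = 77 - 17 = 60.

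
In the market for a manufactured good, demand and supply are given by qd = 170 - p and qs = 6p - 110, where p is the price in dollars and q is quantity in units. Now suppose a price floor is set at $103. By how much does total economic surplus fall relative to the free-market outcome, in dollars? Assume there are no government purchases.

2315.25

Setting quantity demanded equal to quantity supplied, 170 - p = 6p - 110, gives p* = 40 and q* = 130.
Since 103 > 40, the floor is binding.
At p = 103: qd = 170 - 103 = 67 and qs = 6·103 - 110 = 508.
Quantity traded falls to 67. At q = 67 the demand price is 170 - 67 = 103 and the supply price is (110 + 67)/6 = 29.5.
Deadweight loss = ½ · (103 - 29.5) · (130 - 67) = ½ · 73.5 · 63 = 2315.25.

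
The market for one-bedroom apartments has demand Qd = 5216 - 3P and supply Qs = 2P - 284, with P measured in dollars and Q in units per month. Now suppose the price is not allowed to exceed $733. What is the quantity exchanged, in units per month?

Setting quantity demanded equal to quantity supplied, 5216 - 3P = 2P - 284, gives P* = 1100 and Q* = 1916.
Since 733 < 1100, the ceiling is binding.
At P = 733: Qd = 5216 - 3·733 = 3017 and Qs = 2·733 - 284 = 1182.
The quantity actually transacted is the short side, supply: 1182.

1182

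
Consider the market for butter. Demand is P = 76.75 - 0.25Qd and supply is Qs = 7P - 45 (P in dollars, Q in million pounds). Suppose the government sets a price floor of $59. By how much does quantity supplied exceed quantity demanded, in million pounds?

297

Rearranging demand gives Qd = 307 - 4P. Equilibrium: 307 - 4P = 7P - 45, so 352 = 11P and P* = 32, Q* = 179.
Because the floor (59) lies above the market-clearing price, it is binding.
At P = 59: Qd = 307 - 4·59 = 71 and Qs = 7·59 - 45 = 368.
Surplus = Qs - Qd = 368 - 71 = 297.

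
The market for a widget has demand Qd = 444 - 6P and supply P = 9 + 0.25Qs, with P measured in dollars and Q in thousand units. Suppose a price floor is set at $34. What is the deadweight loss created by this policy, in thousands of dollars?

Rearranging supply gives Qs = 4P - 36. Without the control the market clears where 444 - 6P = 4P - 36, i.e. P* = 48 and Q* = 156.
Since 34 is below P* = 48, the floor does not bind and the free-market outcome prevails.
Since the control does not bind, no trades are prevented and deadweight loss is zero.

0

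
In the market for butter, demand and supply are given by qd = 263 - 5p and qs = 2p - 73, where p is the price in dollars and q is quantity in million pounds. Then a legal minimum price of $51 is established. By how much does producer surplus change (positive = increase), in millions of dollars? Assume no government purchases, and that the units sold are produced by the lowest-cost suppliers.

-32.25

In a free market, 263 - 5p = 2p - 73 gives the equilibrium p* = 48, q* = 23.
Because the floor (51) lies above the market-clearing price, it is binding.
At p = 51: qd = 263 - 5·51 = 8 and qs = 2·51 - 73 = 29.
Producer surplus without the control is ½ · (48 - 36.5) · 23 = 132.25.
With the floor, 8 units are sold at 51. The supply price at q = 8 is 40.5, so PS = ½ · [(51 - 36.5) + (51 - 40.5)] · 8 = 100.
Change in producer surplus = 100 - 132.25 = -32.25.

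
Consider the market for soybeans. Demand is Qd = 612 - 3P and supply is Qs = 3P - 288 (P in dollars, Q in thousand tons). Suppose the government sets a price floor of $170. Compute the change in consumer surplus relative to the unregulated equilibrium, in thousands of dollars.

Equilibrium: 612 - 3P = 3P - 288, so 900 = 6P and P* = 150, Q* = 162.
Because the floor (170) lies above the market-clearing price, it is binding.
At P = 170: Qd = 612 - 3·170 = 102 and Qs = 3·170 - 288 = 222.
Consumer surplus without the control is ½ · (204 - 150) · 162 = 4374.
With the floor, consumers buy 102 units at 170, so CS = ½ · (204 - 170) · 102 = 1734.
Change in consumer surplus = 1734 - 4374 = -2640.

-2640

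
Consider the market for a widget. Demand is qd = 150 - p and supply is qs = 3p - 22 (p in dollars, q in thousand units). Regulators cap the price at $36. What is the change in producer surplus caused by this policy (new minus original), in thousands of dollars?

-675.5

In a free market, 150 - p = 3p - 22 gives the equilibrium p* = 43, q* = 107.
Because the ceiling (36) lies below the market-clearing price, it is binding.
At p = 36: qd = 150 - 36 = 114 and qs = 3·36 - 22 = 86.
Producer surplus without the control is ½ · (43 - 22/3) · 107 = 11449/6.
With the ceiling, producers sell 86 units at 36, so PS = ½ · (36 - 22/3) · 86 = 3698/3.
Change in producer surplus = 3698/3 - 11449/6 = -675.5.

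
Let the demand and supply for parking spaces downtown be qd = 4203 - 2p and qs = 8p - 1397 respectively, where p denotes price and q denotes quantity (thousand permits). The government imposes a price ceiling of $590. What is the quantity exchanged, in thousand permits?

3083

In a free market, 4203 - 2p = 8p - 1397 gives the equilibrium p* = 560, q* = 3083.
Since 590 is above p* = 560, the ceiling does not bind and the free-market outcome prevails.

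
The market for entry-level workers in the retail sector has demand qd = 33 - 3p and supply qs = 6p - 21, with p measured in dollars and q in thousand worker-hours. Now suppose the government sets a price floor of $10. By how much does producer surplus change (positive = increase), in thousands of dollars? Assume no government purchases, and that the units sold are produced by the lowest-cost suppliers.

Setting quantity demanded equal to quantity supplied, 33 - 3p = 6p - 21, gives p* = 6 and q* = 15.
Because the floor (10) lies above the market-clearing price, it is binding.
At p = 10: qd = 33 - 3·10 = 3 and qs = 6·10 - 21 = 39.
Producer surplus without the control is ½ · (6 - 3.5) · 15 = 18.75.
With the floor, 3 units are sold at 10. The supply price at q = 3 is 4, so PS = ½ · [(10 - 3.5) + (10 - 4)] · 3 = 18.75.
Change in producer surplus = 18.75 - 18.75 = 0.

0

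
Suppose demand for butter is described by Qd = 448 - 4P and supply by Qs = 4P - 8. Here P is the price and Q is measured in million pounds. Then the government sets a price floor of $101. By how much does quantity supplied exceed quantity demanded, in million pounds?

Setting quantity demanded equal to quantity supplied, 448 - 4P = 4P - 8, gives P* = 57 and Q* = 220.
Since 101 > 57, the floor is binding.
At P = 101: Qd = 448 - 4·101 = 44 and Qs = 4·101 - 8 = 396.
Surplus = Qs - Qd = 396 - 44 = 352.

352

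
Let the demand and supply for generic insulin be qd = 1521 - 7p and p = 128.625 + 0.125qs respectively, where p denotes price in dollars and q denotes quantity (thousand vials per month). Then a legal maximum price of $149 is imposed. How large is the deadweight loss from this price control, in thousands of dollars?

3780

Rearranging supply gives qs = 8p - 1029. Equilibrium: 1521 - 7p = 8p - 1029, so 2550 = 15p and p* = 170, q* = 331.
The ceiling of 149 is below the equilibrium price 170, so it binds.
At p = 149: qd = 1521 - 7·149 = 478 and qs = 8·149 - 1029 = 163.
Quantity traded falls to 163. At q = 163 the demand price is (1521 - 163)/7 = 194 and the supply price is (1029 + 163)/8 = 149.
Deadweight loss = ½ · (194 - 149) · (331 - 163) = ½ · 45 · 168 = 3780.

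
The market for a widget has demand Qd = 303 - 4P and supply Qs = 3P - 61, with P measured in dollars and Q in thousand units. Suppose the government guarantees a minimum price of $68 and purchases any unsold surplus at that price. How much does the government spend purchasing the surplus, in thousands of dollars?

Without the control the market clears where 303 - 4P = 3P - 61, i.e. P* = 52 and Q* = 95.
The floor of 68 is above the equilibrium price 52, so it binds.
At P = 68: Qd = 303 - 4·68 = 31 and Qs = 3·68 - 61 = 143.
Surplus = Qs - Qd = 112.
Government expenditure = surplus × support price = 112 × 68 = 7616.

7616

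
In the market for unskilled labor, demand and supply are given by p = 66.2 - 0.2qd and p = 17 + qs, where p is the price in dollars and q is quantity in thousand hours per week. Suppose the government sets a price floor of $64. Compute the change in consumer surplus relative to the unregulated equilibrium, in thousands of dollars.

-156

Rearranging demand gives qd = 331 - 5p; rearranging supply gives qs = p - 17. Without the control the market clears where 331 - 5p = p - 17, i.e. p* = 58 and q* = 41.
The floor of 64 is above the equilibrium price 58, so it binds.
At p = 64: qd = 331 - 5·64 = 11 and qs = 64 - 17 = 47.
Consumer surplus without the control is ½ · (66.2 - 58) · 41 = 168.1.
With the floor, consumers buy 11 units at 64, so CS = ½ · (66.2 - 64) · 11 = 12.1.
Change in consumer surplus = 12.1 - 168.1 = -156.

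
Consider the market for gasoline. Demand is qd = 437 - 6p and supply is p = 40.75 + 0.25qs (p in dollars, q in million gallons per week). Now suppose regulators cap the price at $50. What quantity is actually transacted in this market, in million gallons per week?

Rearranging supply gives qs = 4p - 163. Equilibrium: 437 - 6p = 4p - 163, so 600 = 10p and p* = 60, q* = 77.
The ceiling of 50 is below the equilibrium price 60, so it binds.
At p = 50: qd = 437 - 6·50 = 137 and qs = 4·50 - 163 = 37.
The quantity actually transacted is the short side, supply: 37.

37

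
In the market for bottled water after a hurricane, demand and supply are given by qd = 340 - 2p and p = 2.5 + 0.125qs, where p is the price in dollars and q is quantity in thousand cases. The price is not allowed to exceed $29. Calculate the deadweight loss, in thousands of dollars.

980

Rearranging supply gives qs = 8p - 20. In a free market, 340 - 2p = 8p - 20 gives the equilibrium p* = 36, q* = 268.
Since 29 < 36, the ceiling is binding.
At p = 29: qd = 340 - 2·29 = 282 and qs = 8·29 - 20 = 212.
Quantity traded falls to 212. At q = 212 the demand price is (340 - 212)/2 = 64 and the supply price is (20 + 212)/8 = 29.
Deadweight loss = ½ · (64 - 29) · (268 - 212) = ½ · 35 · 56 = 980.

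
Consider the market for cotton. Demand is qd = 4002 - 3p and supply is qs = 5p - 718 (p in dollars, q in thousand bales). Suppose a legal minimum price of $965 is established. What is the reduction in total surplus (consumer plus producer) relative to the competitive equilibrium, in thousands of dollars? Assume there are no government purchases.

Without the control the market clears where 4002 - 3p = 5p - 718, i.e. p* = 590 and q* = 2232.
The floor of 965 is above the equilibrium price 590, so it binds.
At p = 965: qd = 4002 - 3·965 = 1107 and qs = 5·965 - 718 = 4107.
Quantity traded falls to 1107. At q = 1107 the demand price is (4002 - 1107)/3 = 965 and the supply price is (718 + 1107)/5 = 365.
Deadweight loss = ½ · (965 - 365) · (2232 - 1107) = ½ · 600 · 1125 = 337500.

337500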